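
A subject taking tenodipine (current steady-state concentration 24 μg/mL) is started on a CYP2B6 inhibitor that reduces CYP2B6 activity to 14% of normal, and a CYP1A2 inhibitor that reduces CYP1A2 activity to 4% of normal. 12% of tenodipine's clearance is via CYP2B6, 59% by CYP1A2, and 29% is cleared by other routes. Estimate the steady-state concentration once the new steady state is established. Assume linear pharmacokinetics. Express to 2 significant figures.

73 μg/mL

The CYP2B6 pathway (12% of clearance) falls to 0.14× activity: 0.12 × 0.14 = 0.0168.
The CYP1A2 pathway (59% of clearance) is reduced to 0.04× activity: 0.59 × 0.04 = 0.0236.
Non-CYP routes (29%) are unchanged.
New clearance relative to baseline: 0.0168 + 0.0236 + 0.29 = 0.3304.
New steady-state concentration = 24 / 0.3304 = 73 μg/mL (concentration scales inversely with clearance).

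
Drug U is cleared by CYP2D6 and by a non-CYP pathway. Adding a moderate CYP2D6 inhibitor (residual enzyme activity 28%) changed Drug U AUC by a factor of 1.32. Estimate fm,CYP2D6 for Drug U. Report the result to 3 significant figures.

0.337

Write x for the fraction cleared via CYP2D6. The observed AUC change means clearance fell to 1/1.32 = 0.7576 of baseline.
Only the CYP2D6 route changed, so 0.7576 = x·0.28 + (1 − x), giving x = 0.337.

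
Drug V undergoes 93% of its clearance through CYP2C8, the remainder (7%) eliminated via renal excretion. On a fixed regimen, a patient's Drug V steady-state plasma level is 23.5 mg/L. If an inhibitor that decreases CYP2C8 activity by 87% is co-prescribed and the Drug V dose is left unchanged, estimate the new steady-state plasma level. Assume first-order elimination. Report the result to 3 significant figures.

123 mg/L

CYP2C8: 0.93 × 0.13 = 0.1209
Other: 0.07 (unchanged)
CL_new/CL_old = 0.1209 + 0.07 = 0.1909.
New steady-state plasma level = baseline ÷ relative clearance = 23.5 / 0.1909 = 123 mg/L.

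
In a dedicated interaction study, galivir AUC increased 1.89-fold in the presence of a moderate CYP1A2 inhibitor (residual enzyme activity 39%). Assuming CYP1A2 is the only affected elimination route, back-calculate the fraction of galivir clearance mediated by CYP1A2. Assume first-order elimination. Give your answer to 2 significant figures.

CL'/CL = 1 / 1.89 = 0.5291
0.39·fm + (1 − fm) = 0.5291
fm = (0.5291 − 1) / (0.39 − 1) = 0.77

0.77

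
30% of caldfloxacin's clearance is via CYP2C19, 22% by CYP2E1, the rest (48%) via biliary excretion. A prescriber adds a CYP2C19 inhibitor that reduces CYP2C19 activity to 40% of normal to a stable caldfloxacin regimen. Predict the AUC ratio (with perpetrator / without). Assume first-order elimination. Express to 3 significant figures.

CYP2C19: 0.3 × 0.4 = 0.12
CYP2E1: 0.22 (unchanged)
Other: 0.48 (unchanged)
New clearance relative to baseline: 0.12 + 0.22 + 0.48 = 0.82.
AUC ratio = CL_old/CL_new = 1 / 0.82 = 1.22.

1.22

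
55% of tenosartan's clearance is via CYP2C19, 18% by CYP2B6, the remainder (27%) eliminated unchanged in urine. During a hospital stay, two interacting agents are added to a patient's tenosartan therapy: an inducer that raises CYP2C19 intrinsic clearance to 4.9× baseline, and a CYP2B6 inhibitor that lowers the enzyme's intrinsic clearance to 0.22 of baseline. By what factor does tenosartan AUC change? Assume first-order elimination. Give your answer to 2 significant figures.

CYP2C19: 0.55 × 4.9 = 2.695
CYP2B6: 0.18 × 0.22 = 0.0396
Other: 0.27 (unchanged)
CL_new/CL_old = 2.695 + 0.0396 + 0.27 = 3.0046.
Net AUC ratio = 1 / 3.0046 = 0.33.

0.33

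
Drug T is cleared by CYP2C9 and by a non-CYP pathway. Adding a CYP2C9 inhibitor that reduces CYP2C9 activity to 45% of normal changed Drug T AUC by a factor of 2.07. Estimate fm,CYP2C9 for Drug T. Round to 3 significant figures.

Let x = fm,CYP2C9. Because AUC ∝ 1/CL, relative clearance fell to 1/2.07 = 0.4831.
Setting x·0.45 + (1 − x) = 0.4831 and solving: x = (0.4831 − 1)/(0.45 − 1) = 0.940.

0.940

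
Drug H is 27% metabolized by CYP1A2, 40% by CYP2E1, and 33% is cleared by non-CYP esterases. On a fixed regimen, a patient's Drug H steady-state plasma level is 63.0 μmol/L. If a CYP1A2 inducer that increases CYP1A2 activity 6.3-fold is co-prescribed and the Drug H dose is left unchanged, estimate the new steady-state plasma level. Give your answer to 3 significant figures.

CYP1A2: 0.27 × 6.3 = 1.701
CYP2E1: 0.4 (unchanged)
Other: 0.33 (unchanged)
New clearance relative to baseline: 1.701 + 0.4 + 0.33 = 2.431.
New steady-state plasma level = baseline ÷ relative clearance = 63.0 / 2.431 = 25.9 μmol/L.

25.9 μmol/L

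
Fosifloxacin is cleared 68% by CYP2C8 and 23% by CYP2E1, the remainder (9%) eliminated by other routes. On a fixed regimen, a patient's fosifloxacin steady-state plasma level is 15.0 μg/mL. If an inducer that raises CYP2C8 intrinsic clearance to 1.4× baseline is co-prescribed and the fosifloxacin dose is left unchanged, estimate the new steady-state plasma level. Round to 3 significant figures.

The CYP2C8 pathway (68% of clearance) increases to 1.4× activity: 0.68 × 1.4 = 0.952.
CYP2E1 (23%) and the residual 9% are unaffected.
CL_new/CL_old = 0.952 + 0.23 + 0.09 = 1.272.
With dosing unchanged, steady-state plasma level scales as 1/CL: 15.0 / 1.272 = 11.8 μg/mL.

11.8 μg/mL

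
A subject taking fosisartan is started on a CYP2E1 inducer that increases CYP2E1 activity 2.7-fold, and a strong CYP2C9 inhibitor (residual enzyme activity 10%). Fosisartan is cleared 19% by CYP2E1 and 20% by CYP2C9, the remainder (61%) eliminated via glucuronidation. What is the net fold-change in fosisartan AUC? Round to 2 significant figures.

CYP2E1: 0.19 × 2.7 = 0.513
CYP2C9: 0.2 × 0.1 = 0.02
Other: 0.61 (unchanged)
New clearance relative to baseline: 0.513 + 0.02 + 0.61 = 1.143.
Because AUC varies inversely with clearance, the combined effect is 1 / 1.143 = 0.87.

0.87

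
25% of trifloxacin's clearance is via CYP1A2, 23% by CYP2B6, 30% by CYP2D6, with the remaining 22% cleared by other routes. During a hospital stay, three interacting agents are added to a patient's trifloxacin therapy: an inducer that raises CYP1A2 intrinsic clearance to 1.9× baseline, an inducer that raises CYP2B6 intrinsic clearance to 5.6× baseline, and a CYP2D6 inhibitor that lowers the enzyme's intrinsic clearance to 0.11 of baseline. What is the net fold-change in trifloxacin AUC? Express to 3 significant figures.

0.496

The CYP1A2 pathway (25% of clearance) increases to 1.9× activity: 0.25 × 1.9 = 0.475.
The CYP2B6 pathway (23% of clearance) is boosted to 5.6× activity: 0.23 × 5.6 = 1.288.
The CYP2D6 pathway (30% of clearance) is reduced to 0.11× activity: 0.3 × 0.11 = 0.033.
The remaining 22% of clearance is unaffected.
New clearance relative to baseline: 0.475 + 1.288 + 0.033 + 0.22 = 2.016.
Net AUC ratio = 1 / 2.016 = 0.496.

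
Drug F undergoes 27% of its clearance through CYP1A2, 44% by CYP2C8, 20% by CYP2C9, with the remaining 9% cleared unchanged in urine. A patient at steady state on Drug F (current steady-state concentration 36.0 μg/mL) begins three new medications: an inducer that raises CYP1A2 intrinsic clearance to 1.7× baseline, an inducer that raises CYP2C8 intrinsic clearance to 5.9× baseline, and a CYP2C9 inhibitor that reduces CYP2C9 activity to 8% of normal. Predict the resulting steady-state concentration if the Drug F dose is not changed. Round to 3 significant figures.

11.4 μg/mL

CYP1A2: 0.27 × 1.7 = 0.459
CYP2C8: 0.44 × 5.9 = 2.596
CYP2C9: 0.2 × 0.08 = 0.016
Other: 0.09 (unchanged)
Relative clearance = 0.459 + 2.596 + 0.016 + 0.09 = 3.161.
Dividing the baseline by the relative clearance: 36.0 / 3.161 = 11.4 μg/mL.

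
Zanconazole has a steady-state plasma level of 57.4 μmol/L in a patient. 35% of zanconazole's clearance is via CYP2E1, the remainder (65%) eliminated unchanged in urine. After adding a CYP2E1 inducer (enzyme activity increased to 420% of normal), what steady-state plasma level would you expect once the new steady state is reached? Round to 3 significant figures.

CYP2E1: 0.35 × 4.2 = 1.47
Other: 0.65 (unchanged)
Relative clearance = 1.47 + 0.65 = 2.12.
With dosing unchanged, steady-state plasma level scales as 1/CL: 57.4 / 2.12 = 27.1 μmol/L.

27.1 μmol/L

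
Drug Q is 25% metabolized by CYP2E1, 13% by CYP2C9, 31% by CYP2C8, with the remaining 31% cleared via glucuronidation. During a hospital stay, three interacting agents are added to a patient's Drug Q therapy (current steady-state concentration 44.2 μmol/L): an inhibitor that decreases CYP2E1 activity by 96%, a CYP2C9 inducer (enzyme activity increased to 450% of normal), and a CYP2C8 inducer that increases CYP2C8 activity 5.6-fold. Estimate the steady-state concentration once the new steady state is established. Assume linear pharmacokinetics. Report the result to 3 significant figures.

16.7 μmol/L

CYP2E1: 0.25 × 0.04 = 0.01
CYP2C9: 0.13 × 4.5 = 0.585
CYP2C8: 0.31 × 5.6 = 1.736
Other: 0.31 (unchanged)
CL_new/CL_old = 0.01 + 0.585 + 1.736 + 0.31 = 2.641.
New steady-state concentration = 44.2 / 2.641 = 16.7 μmol/L (concentration scales inversely with clearance).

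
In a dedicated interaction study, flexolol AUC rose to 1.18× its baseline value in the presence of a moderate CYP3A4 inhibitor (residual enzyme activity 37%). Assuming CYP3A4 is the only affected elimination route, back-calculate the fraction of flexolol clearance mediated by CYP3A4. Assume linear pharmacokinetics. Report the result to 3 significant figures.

0.242

Call the CYP3A4 fraction fm. After the interaction, CL_new/CL_old = fm × 0.37 + (1 − fm).
AUC ratio = 1 / (new CL fraction), so new CL fraction = 1 / 1.18 = 0.8475.
fm × 0.37 + 1 − fm = 0.8475  ⇒  fm × (0.37 − 1) = −0.1525  ⇒  fm = 0.242.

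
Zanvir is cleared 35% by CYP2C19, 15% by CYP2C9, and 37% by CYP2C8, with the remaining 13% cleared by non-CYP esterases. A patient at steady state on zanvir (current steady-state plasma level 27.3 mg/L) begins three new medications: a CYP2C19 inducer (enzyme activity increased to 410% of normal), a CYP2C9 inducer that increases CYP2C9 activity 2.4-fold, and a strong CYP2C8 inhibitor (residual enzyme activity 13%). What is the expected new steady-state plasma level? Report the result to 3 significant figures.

13.8 mg/L

The CYP2C19 pathway (35% of clearance) is boosted to 4.1× activity: 0.35 × 4.1 = 1.435.
The CYP2C9 pathway (15% of clearance) rises to 2.4× activity: 0.15 × 2.4 = 0.36.
The CYP2C8 pathway (37% of clearance) falls to 0.13× activity: 0.37 × 0.13 = 0.0481.
The remaining 13% of clearance is unaffected.
New clearance relative to baseline: 1.435 + 0.36 + 0.0481 + 0.13 = 1.9731.
Steady-state plasma level ∝ 1/CL: new value = 27.3 / 1.9731 = 13.8 mg/L.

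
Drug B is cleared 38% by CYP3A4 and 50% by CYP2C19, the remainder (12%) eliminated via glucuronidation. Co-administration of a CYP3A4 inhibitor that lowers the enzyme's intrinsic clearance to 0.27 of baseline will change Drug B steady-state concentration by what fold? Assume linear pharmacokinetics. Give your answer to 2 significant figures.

1.4

The CYP3A4 pathway (38% of clearance) is reduced to 0.27× activity: 0.38 × 0.27 = 0.1026.
CYP2C19 (50%) and the residual 12% are unaffected.
CL_new/CL_old = 0.1026 + 0.5 + 0.12 = 0.7226.
Since steady-state concentration ∝ 1/CL, the ratio is 1 / 0.7226 = 1.4.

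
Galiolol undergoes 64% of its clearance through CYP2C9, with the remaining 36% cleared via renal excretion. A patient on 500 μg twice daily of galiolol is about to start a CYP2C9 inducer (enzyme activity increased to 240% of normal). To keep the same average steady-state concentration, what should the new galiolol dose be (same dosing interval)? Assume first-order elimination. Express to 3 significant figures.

948 μg

CYP2C9: 0.64 × 2.4 = 1.536
Other: 0.36 (unchanged)
New clearance relative to baseline: 1.536 + 0.36 = 1.896.
Exposure is unchanged when dose changes in proportion to clearance. New dose = 500 μg × 1.896 = 948 μg.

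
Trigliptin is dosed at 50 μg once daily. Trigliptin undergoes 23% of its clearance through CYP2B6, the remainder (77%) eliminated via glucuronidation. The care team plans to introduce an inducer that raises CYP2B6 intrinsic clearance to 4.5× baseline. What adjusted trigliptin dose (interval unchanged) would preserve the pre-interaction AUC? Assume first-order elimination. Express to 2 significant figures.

90 μg

The CYP2B6 pathway (23% of clearance) is boosted to 4.5× activity: 0.23 × 4.5 = 1.035.
Non-CYP routes (77%) are unchanged.
New clearance relative to baseline: 1.035 + 0.77 = 1.805.
Exposure is unchanged when dose changes in proportion to clearance. New dose = 50 μg × 1.805 = 90 μg.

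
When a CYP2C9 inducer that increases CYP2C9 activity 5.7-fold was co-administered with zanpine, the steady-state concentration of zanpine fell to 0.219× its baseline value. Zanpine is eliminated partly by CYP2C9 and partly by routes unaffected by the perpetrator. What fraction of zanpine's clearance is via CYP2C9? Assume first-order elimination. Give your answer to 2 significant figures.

0.76

Let fm be the CYP2C9 fraction. New clearance relative to baseline = fm × 5.7 + (1 − fm).
Steady-state concentration ratio = 1 / (new CL fraction), so new CL fraction = 1 / 0.219 = 4.566.
fm × 5.7 + 1 − fm = 4.566  ⇒  fm × (5.7 − 1) = 3.566  ⇒  fm = 0.76.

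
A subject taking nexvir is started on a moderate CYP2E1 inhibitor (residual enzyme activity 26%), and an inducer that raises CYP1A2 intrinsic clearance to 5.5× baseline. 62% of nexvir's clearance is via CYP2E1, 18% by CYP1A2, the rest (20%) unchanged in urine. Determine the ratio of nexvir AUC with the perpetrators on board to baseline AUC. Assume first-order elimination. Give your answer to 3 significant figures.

0.740

The CYP2E1 pathway (62% of clearance) drops to 0.26× activity: 0.62 × 0.26 = 0.1612.
The CYP1A2 pathway (18% of clearance) is boosted to 5.5× activity: 0.18 × 5.5 = 0.99.
Non-CYP routes (20%) are unchanged.
CL_new/CL_old = 0.1612 + 0.99 + 0.2 = 1.3512.
AUC ∝ 1/CL: fold-change = 1 / 1.3512 = 0.740.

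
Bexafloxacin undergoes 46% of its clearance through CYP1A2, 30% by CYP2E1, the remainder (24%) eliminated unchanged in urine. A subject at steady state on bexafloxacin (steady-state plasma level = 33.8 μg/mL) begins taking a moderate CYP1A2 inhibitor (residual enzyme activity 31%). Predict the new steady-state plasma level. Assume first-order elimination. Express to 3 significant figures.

49.5 μg/mL

CYP1A2: 0.46 × 0.31 = 0.1426
CYP2E1: 0.3 (unchanged)
Other: 0.24 (unchanged)
Relative clearance = 0.1426 + 0.3 + 0.24 = 0.6826.
With dosing unchanged, steady-state plasma level scales as 1/CL: 33.8 / 0.6826 = 49.5 μg/mL.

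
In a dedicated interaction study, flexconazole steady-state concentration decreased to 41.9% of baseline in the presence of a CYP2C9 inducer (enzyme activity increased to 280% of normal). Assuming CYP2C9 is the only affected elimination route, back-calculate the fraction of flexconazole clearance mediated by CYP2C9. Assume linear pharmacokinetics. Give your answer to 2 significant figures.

CL'/CL = 1 / 0.419 = 2.387
2.8·fm + (1 − fm) = 2.387
fm = (2.387 − 1) / (2.8 − 1) = 0.77

0.77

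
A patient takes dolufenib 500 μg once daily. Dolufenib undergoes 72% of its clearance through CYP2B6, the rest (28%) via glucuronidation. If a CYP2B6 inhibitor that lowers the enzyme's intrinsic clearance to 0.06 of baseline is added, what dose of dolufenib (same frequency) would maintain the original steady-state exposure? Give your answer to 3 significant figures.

The CYP2B6 pathway (72% of clearance) drops to 0.06× activity: 0.72 × 0.06 = 0.0432.
The remaining 28% of clearance is unaffected.
Relative clearance = 0.0432 + 0.28 = 0.3232.
Exposure is unchanged when dose changes in proportion to clearance. New dose = 500 μg × 0.3232 = 162 μg.

162 μg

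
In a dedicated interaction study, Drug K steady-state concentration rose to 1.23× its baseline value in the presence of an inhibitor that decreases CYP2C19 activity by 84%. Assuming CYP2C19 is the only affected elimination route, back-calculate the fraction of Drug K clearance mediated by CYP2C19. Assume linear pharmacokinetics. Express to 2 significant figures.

0.22

Let x = fm,CYP2C19. Because steady-state concentration ∝ 1/CL, relative clearance fell to 1/1.23 = 0.813.
Setting x·0.16 + (1 − x) = 0.813 and solving: x = (0.813 − 1)/(0.16 − 1) = 0.22.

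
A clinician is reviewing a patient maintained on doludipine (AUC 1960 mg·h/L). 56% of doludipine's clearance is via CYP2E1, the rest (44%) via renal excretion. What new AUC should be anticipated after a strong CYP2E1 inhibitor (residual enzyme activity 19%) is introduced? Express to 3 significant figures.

3.59 × 10³ mg·h/L

The CYP2E1 pathway (56% of clearance) falls to 0.19× activity: 0.56 × 0.19 = 0.1064.
Non-CYP routes (44%) are unchanged.
CL_new/CL_old = 0.1064 + 0.44 = 0.5464.
With dosing unchanged, AUC scales as 1/CL: 1960 / 0.5464 = 3.59 × 10³ mg·h/L.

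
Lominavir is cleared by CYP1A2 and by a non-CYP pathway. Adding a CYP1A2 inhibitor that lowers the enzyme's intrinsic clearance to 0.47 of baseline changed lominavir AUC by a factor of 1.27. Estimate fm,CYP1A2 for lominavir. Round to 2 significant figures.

0.40

Write x for the fraction cleared via CYP1A2. The observed AUC change means clearance fell to 1/1.27 = 0.7874 of baseline.
Only the CYP1A2 route changed, so 0.7874 = x·0.47 + (1 − x), giving x = 0.40.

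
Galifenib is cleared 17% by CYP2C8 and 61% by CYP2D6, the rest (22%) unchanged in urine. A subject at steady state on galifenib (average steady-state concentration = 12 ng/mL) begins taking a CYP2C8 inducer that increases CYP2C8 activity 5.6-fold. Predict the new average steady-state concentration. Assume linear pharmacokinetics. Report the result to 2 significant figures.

6.7 ng/mL

CYP2C8: 0.17 × 5.6 = 0.952
CYP2D6: 0.61 (unchanged)
Other: 0.22 (unchanged)
New clearance relative to baseline: 0.952 + 0.61 + 0.22 = 1.782.
With dosing unchanged, average steady-state concentration scales as 1/CL: 12 / 1.782 = 6.7 ng/mL.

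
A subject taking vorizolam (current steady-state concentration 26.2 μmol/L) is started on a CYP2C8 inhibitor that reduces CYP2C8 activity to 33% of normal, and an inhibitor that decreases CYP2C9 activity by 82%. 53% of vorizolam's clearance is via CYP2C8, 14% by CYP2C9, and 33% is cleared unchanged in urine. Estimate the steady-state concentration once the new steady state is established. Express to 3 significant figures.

49.4 μmol/L

CYP2C8: 0.53 × 0.33 = 0.1749
CYP2C9: 0.14 × 0.18 = 0.0252
Other: 0.33 (unchanged)
New clearance relative to baseline: 0.1749 + 0.0252 + 0.33 = 0.5301.
Steady-state concentration ∝ 1/CL: new value = 26.2 / 0.5301 = 49.4 μmol/L.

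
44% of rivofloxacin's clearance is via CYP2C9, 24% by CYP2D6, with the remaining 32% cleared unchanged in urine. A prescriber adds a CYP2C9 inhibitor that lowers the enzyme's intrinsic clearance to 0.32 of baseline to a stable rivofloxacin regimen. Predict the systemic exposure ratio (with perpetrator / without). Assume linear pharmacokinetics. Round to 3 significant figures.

1.43

The CYP2C9 pathway (44% of clearance) falls to 0.32× activity: 0.44 × 0.32 = 0.1408.
CYP2D6 (24%) and the residual 32% are unaffected.
CL_new/CL_old = 0.1408 + 0.24 + 0.32 = 0.7008.
Systemic exposure is inversely proportional to clearance, so the fold-change is 1 / 0.7008 = 1.43.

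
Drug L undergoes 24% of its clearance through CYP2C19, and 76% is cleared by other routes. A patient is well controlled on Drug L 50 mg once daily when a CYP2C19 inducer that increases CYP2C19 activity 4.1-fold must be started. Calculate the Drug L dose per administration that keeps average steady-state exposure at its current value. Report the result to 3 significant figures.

The CYP2C19 pathway (24% of clearance) increases to 4.1× activity: 0.24 × 4.1 = 0.984.
The remaining 76% of clearance is unaffected.
CL_new/CL_old = 0.984 + 0.76 = 1.744.
Exposure is unchanged when dose changes in proportion to clearance. New dose = 50 mg × 1.744 = 87.2 mg.

87.2 mg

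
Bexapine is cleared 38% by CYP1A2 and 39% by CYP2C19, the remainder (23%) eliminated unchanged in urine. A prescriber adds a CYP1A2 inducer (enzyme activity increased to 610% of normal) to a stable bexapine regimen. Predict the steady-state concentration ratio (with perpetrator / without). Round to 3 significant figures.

0.340

The CYP1A2 pathway (38% of clearance) increases to 6.1× activity: 0.38 × 6.1 = 2.318.
CYP2C19 (39%) and the residual 23% are unaffected.
New clearance relative to baseline: 2.318 + 0.39 + 0.23 = 2.938.
Steady-state concentration is inversely proportional to clearance, so the fold-change is 1 / 2.938 = 0.340.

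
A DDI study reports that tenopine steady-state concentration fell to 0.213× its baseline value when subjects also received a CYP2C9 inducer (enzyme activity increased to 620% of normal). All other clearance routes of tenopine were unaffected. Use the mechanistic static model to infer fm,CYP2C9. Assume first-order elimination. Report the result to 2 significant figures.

0.71

Let x = fm,CYP2C9. Because steady-state concentration ∝ 1/CL, relative clearance rose to 1/0.213 = 4.695.
Setting x·6.2 + (1 − x) = 4.695 and solving: x = (4.695 − 1)/(6.2 − 1) = 0.71.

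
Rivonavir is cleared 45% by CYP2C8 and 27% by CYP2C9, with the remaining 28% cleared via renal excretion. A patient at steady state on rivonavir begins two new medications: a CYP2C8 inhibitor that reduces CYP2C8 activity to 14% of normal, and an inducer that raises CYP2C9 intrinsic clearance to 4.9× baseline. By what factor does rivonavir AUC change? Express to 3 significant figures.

The CYP2C8 pathway (45% of clearance) drops to 0.14× activity: 0.45 × 0.14 = 0.063.
The CYP2C9 pathway (27% of clearance) is boosted to 4.9× activity: 0.27 × 4.9 = 1.323.
Non-CYP routes (28%) are unchanged.
New clearance relative to baseline: 0.063 + 1.323 + 0.28 = 1.666.
AUC ∝ 1/CL: fold-change = 1 / 1.666 = 0.600.

0.600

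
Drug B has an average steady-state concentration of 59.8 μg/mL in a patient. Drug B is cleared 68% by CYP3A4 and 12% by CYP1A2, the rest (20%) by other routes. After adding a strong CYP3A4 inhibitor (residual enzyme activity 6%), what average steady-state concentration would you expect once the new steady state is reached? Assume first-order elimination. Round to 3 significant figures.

166 μg/mL

CYP3A4: 0.68 × 0.06 = 0.0408
CYP1A2: 0.12 (unchanged)
Other: 0.2 (unchanged)
CL_new/CL_old = 0.0408 + 0.12 + 0.2 = 0.3608.
Average steady-state concentration ∝ 1/CL, so new value = 59.8 / 0.3608 = 166 μg/mL.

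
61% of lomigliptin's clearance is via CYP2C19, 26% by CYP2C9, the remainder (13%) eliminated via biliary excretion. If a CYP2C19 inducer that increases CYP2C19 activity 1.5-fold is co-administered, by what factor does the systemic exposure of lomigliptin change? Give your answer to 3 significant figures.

CYP2C19: 0.61 × 1.5 = 0.915
CYP2C9: 0.26 (unchanged)
Other: 0.13 (unchanged)
New clearance relative to baseline: 0.915 + 0.26 + 0.13 = 1.305.
Since systemic exposure ∝ 1/CL, the ratio is 1 / 1.305 = 0.766.

0.766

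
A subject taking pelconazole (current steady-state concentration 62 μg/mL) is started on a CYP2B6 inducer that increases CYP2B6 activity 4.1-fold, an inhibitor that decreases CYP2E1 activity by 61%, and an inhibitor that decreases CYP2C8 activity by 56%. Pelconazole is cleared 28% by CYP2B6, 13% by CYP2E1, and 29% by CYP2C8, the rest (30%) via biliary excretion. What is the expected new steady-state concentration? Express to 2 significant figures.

CYP2B6: 0.28 × 4.1 = 1.148
CYP2E1: 0.13 × 0.39 = 0.0507
CYP2C8: 0.29 × 0.44 = 0.1276
Other: 0.3 (unchanged)
Relative clearance = 1.148 + 0.0507 + 0.1276 + 0.3 = 1.6263.
Steady-state concentration ∝ 1/CL: new value = 62 / 1.6263 = 38 μg/mL.

38 μg/mL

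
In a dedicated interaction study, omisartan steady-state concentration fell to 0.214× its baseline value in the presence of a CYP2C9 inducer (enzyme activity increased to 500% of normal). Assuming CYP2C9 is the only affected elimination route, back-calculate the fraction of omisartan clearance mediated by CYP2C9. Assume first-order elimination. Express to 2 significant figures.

CL'/CL = 1 / 0.214 = 4.673
5·fm + (1 − fm) = 4.673
fm = (4.673 − 1) / (5 − 1) = 0.92

0.92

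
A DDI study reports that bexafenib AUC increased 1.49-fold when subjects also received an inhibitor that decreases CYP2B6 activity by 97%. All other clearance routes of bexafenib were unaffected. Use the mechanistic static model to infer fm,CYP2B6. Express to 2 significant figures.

0.34

Let fm be the CYP2B6 fraction. New clearance relative to baseline = fm × 0.03 + (1 − fm).
AUC ratio = 1 / (new CL fraction), so new CL fraction = 1 / 1.49 = 0.6711.
fm × 0.03 + 1 − fm = 0.6711  ⇒  fm × (0.03 − 1) = −0.3289  ⇒  fm = 0.34.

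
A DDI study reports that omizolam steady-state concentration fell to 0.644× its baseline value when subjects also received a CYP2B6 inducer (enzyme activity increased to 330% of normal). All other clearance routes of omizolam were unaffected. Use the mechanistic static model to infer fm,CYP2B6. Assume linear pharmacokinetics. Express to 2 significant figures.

0.24

Let fm be the CYP2B6 fraction. New clearance relative to baseline = fm × 3.3 + (1 − fm).
Steady-state concentration ratio = 1 / (new CL fraction), so new CL fraction = 1 / 0.644 = 1.553.
fm × 3.3 + 1 − fm = 1.553  ⇒  fm × (3.3 − 1) = 0.5528  ⇒  fm = 0.24.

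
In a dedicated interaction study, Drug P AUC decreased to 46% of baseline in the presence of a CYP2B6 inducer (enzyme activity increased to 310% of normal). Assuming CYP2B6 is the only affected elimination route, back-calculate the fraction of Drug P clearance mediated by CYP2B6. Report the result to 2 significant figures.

CL'/CL = 1 / 0.460 = 2.174
3.1·fm + (1 − fm) = 2.174
fm = (2.174 − 1) / (3.1 − 1) = 0.56

0.56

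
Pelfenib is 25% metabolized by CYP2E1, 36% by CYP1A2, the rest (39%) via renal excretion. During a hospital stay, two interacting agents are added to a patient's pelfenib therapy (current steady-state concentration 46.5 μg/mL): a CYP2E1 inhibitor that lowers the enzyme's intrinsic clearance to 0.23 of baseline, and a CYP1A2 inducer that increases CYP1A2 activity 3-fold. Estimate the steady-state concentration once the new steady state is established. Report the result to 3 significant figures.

30.4 μg/mL

The CYP2E1 pathway (25% of clearance) falls to 0.23× activity: 0.25 × 0.23 = 0.0575.
The CYP1A2 pathway (36% of clearance) rises to 3× activity: 0.36 × 3 = 1.08.
Non-CYP routes (39%) are unchanged.
CL_new/CL_old = 0.0575 + 1.08 + 0.39 = 1.5275.
Dividing the baseline by the relative clearance: 46.5 / 1.5275 = 30.4 μg/mL.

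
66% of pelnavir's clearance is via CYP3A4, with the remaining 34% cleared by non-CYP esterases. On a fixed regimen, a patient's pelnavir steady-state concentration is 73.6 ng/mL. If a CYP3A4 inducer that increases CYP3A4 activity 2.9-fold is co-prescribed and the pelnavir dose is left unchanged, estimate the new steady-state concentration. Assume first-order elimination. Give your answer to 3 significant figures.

The CYP3A4 pathway (66% of clearance) is boosted to 2.9× activity: 0.66 × 2.9 = 1.914.
Non-CYP routes (34%) are unchanged.
CL_new/CL_old = 1.914 + 0.34 = 2.254.
Steady-state concentration ∝ 1/CL, so new value = 73.6 / 2.254 = 32.7 ng/mL.

32.7 ng/mL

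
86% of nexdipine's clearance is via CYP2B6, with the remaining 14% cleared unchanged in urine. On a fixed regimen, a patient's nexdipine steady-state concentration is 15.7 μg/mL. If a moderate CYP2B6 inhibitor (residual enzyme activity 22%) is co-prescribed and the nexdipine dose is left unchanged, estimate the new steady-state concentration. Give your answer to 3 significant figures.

47.7 μg/mL

The CYP2B6 pathway (86% of clearance) falls to 0.22× activity: 0.86 × 0.22 = 0.1892.
Non-CYP routes (14%) are unchanged.
New clearance relative to baseline: 0.1892 + 0.14 = 0.3292.
With dosing unchanged, steady-state concentration scales as 1/CL: 15.7 / 0.3292 = 47.7 μg/mL.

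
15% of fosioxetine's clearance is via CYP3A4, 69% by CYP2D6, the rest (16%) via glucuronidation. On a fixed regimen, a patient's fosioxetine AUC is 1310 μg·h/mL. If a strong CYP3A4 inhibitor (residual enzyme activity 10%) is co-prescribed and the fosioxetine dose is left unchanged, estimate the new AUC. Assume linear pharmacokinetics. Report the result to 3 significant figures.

The CYP3A4 pathway (15% of clearance) drops to 0.1× activity: 0.15 × 0.1 = 0.015.
CYP2D6 (69%) and the residual 16% are unaffected.
Relative clearance = 0.015 + 0.69 + 0.16 = 0.865.
New AUC = baseline ÷ relative clearance = 1310 / 0.865 = 1.51 × 10³ μg·h/mL.

1.51 × 10³ μg·h/mL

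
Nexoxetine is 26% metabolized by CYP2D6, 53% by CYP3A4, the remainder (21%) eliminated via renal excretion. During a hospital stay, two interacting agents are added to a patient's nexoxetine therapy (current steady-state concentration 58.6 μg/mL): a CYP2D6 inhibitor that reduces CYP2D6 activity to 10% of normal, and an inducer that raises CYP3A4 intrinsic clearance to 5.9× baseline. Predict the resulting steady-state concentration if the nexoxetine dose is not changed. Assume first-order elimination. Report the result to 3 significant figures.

17.4 μg/mL

CYP2D6: 0.26 × 0.1 = 0.026
CYP3A4: 0.53 × 5.9 = 3.127
Other: 0.21 (unchanged)
Relative clearance = 0.026 + 3.127 + 0.21 = 3.363.
New steady-state concentration = 58.6 / 3.363 = 17.4 μg/mL (concentration scales inversely with clearance).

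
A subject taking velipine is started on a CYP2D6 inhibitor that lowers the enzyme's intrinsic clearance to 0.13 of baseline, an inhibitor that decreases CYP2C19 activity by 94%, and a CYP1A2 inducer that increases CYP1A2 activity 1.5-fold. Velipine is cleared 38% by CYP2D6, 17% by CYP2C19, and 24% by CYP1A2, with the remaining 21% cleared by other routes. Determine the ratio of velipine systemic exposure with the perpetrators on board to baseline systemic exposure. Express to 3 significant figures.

1.59

The CYP2D6 pathway (38% of clearance) drops to 0.13× activity: 0.38 × 0.13 = 0.0494.
The CYP2C19 pathway (17% of clearance) falls to 0.06× activity: 0.17 × 0.06 = 0.0102.
The CYP1A2 pathway (24% of clearance) increases to 1.5× activity: 0.24 × 1.5 = 0.36.
Non-CYP routes (21%) are unchanged.
CL_new/CL_old = 0.0494 + 0.0102 + 0.36 + 0.21 = 0.6296.
Because systemic exposure varies inversely with clearance, the combined effect is 1 / 0.6296 = 1.59.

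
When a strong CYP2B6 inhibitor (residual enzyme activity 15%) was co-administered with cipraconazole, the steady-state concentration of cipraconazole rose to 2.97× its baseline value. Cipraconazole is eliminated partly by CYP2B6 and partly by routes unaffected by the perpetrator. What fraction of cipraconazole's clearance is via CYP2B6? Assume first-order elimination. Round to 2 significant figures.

Write x for the fraction cleared via CYP2B6. The observed steady-state concentration change means clearance fell to 1/2.97 = 0.3367 of baseline.
Only the CYP2B6 route changed, so 0.3367 = x·0.15 + (1 − x), giving x = 0.78.

0.78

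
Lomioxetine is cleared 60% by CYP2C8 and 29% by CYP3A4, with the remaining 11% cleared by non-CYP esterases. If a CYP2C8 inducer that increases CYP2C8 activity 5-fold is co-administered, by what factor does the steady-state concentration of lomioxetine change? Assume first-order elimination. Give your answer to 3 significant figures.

0.294

CYP2C8: 0.6 × 5 = 3
CYP3A4: 0.29 (unchanged)
Other: 0.11 (unchanged)
CL_new/CL_old = 3 + 0.29 + 0.11 = 3.4.
Steady-state concentration is inversely proportional to clearance, so the fold-change is 1 / 3.4 = 0.294.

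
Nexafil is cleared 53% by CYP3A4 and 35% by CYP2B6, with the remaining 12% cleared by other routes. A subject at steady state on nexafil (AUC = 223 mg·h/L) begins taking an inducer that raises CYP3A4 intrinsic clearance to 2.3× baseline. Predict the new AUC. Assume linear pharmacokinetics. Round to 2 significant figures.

The CYP3A4 pathway (53% of clearance) increases to 2.3× activity: 0.53 × 2.3 = 1.219.
CYP2B6 (35%) and the residual 12% are unaffected.
CL_new/CL_old = 1.219 + 0.35 + 0.12 = 1.689.
With dosing unchanged, AUC scales as 1/CL: 223 / 1.689 = 1.3 × 10² mg·h/L.

1.3 × 10² mg·h/L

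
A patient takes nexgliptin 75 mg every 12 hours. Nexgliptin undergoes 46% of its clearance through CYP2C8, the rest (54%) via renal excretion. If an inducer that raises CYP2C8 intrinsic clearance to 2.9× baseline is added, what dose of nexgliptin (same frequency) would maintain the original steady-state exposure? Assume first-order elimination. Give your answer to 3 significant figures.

141 mg

The CYP2C8 pathway (46% of clearance) increases to 2.9× activity: 0.46 × 2.9 = 1.334.
The remaining 54% of clearance is unaffected.
CL_new/CL_old = 1.334 + 0.54 = 1.874.
Css,avg = (dose rate)/CL, so holding Css fixed requires dose ∝ CL: 75 × 1.874 = 141 mg.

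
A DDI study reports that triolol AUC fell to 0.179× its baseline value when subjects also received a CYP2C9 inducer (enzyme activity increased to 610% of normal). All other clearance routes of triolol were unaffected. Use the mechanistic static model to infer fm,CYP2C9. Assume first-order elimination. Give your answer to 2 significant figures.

Let x = fm,CYP2C9. Because AUC ∝ 1/CL, relative clearance rose to 1/0.179 = 5.587.
Setting x·6.1 + (1 − x) = 5.587 and solving: x = (5.587 − 1)/(6.1 − 1) = 0.90.

0.90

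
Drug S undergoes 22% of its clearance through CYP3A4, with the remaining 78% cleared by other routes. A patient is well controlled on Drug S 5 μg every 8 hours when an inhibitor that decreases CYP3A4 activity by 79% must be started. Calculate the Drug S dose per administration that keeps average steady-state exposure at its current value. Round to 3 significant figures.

4.13 μg

CYP3A4: 0.22 × 0.21 = 0.0462
Other: 0.78 (unchanged)
Relative clearance = 0.0462 + 0.78 = 0.8262.
Css,avg = (dose rate)/CL, so holding Css fixed requires dose ∝ CL: 5 × 0.8262 = 4.13 μg.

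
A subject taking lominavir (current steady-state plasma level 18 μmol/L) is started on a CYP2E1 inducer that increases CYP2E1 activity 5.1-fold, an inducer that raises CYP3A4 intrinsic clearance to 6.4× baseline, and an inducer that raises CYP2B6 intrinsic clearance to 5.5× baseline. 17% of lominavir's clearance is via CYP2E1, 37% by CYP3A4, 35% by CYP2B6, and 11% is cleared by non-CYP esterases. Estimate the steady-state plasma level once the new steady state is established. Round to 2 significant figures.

CYP2E1: 0.17 × 5.1 = 0.867
CYP3A4: 0.37 × 6.4 = 2.368
CYP2B6: 0.35 × 5.5 = 1.925
Other: 0.11 (unchanged)
CL_new/CL_old = 0.867 + 2.368 + 1.925 + 0.11 = 5.27.
Steady-state plasma level ∝ 1/CL: new value = 18 / 5.27 = 3.4 μmol/L.

3.4 μmol/L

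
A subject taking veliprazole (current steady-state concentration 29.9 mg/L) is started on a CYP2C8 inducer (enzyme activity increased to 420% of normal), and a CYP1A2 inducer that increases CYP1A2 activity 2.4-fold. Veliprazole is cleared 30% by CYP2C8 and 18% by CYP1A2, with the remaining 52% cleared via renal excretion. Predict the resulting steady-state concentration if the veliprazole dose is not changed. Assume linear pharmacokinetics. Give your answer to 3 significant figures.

13.5 mg/L

The CYP2C8 pathway (30% of clearance) rises to 4.2× activity: 0.3 × 4.2 = 1.26.
The CYP1A2 pathway (18% of clearance) increases to 2.4× activity: 0.18 × 2.4 = 0.432.
The remaining 52% of clearance is unaffected.
Relative clearance = 1.26 + 0.432 + 0.52 = 2.212.
Dividing the baseline by the relative clearance: 29.9 / 2.212 = 13.5 mg/L.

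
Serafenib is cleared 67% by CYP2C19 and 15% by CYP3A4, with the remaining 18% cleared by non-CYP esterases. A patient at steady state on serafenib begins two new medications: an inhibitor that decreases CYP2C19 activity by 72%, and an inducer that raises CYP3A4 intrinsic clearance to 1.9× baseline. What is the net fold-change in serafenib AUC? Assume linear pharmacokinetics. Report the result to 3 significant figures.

1.53

CYP2C19: 0.67 × 0.28 = 0.1876
CYP3A4: 0.15 × 1.9 = 0.285
Other: 0.18 (unchanged)
CL_new/CL_old = 0.1876 + 0.285 + 0.18 = 0.6526.
AUC ∝ 1/CL: fold-change = 1 / 0.6526 = 1.53.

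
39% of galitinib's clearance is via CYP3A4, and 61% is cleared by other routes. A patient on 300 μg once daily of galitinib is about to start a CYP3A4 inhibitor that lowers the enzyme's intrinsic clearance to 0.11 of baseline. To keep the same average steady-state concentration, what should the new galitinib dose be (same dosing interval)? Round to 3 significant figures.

The CYP3A4 pathway (39% of clearance) is reduced to 0.11× activity: 0.39 × 0.11 = 0.0429.
The remaining 61% of clearance is unaffected.
CL_new/CL_old = 0.0429 + 0.61 = 0.6529.
Css,avg = (dose rate)/CL, so holding Css fixed requires dose ∝ CL: 300 × 0.6529 = 196 μg.

196 μg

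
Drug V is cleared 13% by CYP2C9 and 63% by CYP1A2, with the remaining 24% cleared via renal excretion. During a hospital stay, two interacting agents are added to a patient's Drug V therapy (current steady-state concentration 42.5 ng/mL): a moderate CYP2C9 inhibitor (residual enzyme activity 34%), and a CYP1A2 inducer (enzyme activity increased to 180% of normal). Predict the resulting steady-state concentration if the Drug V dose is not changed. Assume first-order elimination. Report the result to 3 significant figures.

30.0 ng/mL

CYP2C9: 0.13 × 0.34 = 0.0442
CYP1A2: 0.63 × 1.8 = 1.134
Other: 0.24 (unchanged)
New clearance relative to baseline: 0.0442 + 1.134 + 0.24 = 1.4182.
Steady-state concentration ∝ 1/CL: new value = 42.5 / 1.4182 = 30.0 ng/mL.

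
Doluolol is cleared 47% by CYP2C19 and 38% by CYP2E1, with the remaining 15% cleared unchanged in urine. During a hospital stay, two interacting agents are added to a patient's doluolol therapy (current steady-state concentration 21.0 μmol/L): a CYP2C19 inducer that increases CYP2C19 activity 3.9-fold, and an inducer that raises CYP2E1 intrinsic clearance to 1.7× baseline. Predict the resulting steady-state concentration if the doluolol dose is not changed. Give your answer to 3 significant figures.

The CYP2C19 pathway (47% of clearance) is boosted to 3.9× activity: 0.47 × 3.9 = 1.833.
The CYP2E1 pathway (38% of clearance) increases to 1.7× activity: 0.38 × 1.7 = 0.646.
The remaining 15% of clearance is unaffected.
New clearance relative to baseline: 1.833 + 0.646 + 0.15 = 2.629.
New steady-state concentration = 21.0 / 2.629 = 7.99 μmol/L (concentration scales inversely with clearance).

7.99 μmol/L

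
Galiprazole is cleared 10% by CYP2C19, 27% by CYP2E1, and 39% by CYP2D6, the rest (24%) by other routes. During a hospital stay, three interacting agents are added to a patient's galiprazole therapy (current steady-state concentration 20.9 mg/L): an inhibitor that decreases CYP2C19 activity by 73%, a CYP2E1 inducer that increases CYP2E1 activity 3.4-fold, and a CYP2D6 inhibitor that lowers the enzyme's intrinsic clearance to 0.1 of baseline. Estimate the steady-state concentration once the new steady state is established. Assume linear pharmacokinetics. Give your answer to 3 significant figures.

The CYP2C19 pathway (10% of clearance) is reduced to 0.27× activity: 0.1 × 0.27 = 0.027.
The CYP2E1 pathway (27% of clearance) increases to 3.4× activity: 0.27 × 3.4 = 0.918.
The CYP2D6 pathway (39% of clearance) falls to 0.1× activity: 0.39 × 0.1 = 0.039.
The remaining 24% of clearance is unaffected.
CL_new/CL_old = 0.027 + 0.918 + 0.039 + 0.24 = 1.224.
New steady-state concentration = 20.9 / 1.224 = 17.1 mg/L (concentration scales inversely with clearance).

17.1 mg/L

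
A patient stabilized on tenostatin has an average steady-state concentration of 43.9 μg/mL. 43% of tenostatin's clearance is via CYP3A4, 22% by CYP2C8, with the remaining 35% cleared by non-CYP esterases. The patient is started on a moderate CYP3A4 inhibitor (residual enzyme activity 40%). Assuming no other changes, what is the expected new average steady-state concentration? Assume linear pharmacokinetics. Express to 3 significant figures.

The CYP3A4 pathway (43% of clearance) falls to 0.4× activity: 0.43 × 0.4 = 0.172.
CYP2C8 (22%) and the residual 35% are unaffected.
Relative clearance = 0.172 + 0.22 + 0.35 = 0.742.
New average steady-state concentration = baseline ÷ relative clearance = 43.9 / 0.742 = 59.2 μg/mL.

59.2 μg/mL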